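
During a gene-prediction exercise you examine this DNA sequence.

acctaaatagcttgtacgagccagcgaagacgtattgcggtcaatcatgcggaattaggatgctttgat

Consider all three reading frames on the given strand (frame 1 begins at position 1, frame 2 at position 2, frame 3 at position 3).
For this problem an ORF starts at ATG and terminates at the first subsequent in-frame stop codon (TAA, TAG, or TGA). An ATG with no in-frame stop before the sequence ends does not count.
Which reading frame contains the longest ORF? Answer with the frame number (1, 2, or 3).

2

Frame 1: ACC TAA ATA GCT TGT ACG AGC CAG CGA AGA CGT ATT GCG GTC AAT CAT GCG GAA TTA GGA TGC TTT GAT — no ATG→stop ORF.
Frame 2: CCT AAA TAG CTT GTA CGA GCC AGC GAA GAC GTA TTG CGG TCA ATC ATG CGG AAT TAG GAT GCT TTG — ATG at 47, stop TAG at 56 → 12 nt.
Frame 3: CTA AAT AGC TTG TAC GAG CCA GCG AAG ACG TAT TGC GGT CAA TCA TGC GGA ATT AGG ATG CTT TGA — ATG at 60, stop TGA at 66 → 9 nt.
Longest ORF is 12 nt in frame 2 (positions 47–58).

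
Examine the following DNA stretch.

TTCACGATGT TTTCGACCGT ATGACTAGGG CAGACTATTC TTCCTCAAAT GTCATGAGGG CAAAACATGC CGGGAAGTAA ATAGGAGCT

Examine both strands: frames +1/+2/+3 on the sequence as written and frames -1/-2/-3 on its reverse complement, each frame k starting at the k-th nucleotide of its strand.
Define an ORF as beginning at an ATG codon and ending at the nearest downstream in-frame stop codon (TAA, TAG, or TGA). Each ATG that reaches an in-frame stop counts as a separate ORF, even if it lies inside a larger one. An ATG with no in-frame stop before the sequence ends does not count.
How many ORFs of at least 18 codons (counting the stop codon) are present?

Reverse complement (5'→3'): AGCTCCTATTTACTTCCCGGCATGTTTTGCCCTCATGACATTTGAGGAAGAATAGTCTGCCCTAGTCATACGGTCGAAAACATCGTGAA
Frame +1: TTC ACG ATG TTT TCG ACC GTA TGA CTA GGG CAG ACT ATT CTT CCT CAA ATG TCA TGA GGG CAA AAC ATG CCG GGA AGT AAA TAG GAG — ATG at 7, stop TGA at 22 → 18 nt; ATG at 49, stop TGA at 55 → 9 nt; ATG at 67, stop TAG at 82 → 18 nt.
Frame +2: TCA CGA TGT TTT CGA CCG TAT GAC TAG GGC AGA CTA TTC TTC CTC AAA TGT CAT GAG GGC AAA ACA TGC CGG GAA GTA AAT AGG AGC — no ATG→stop ORF.
Frame +3: CAC GAT GTT TTC GAC CGT ATG ACT AGG GCA GAC TAT TCT TCC TCA AAT GTC ATG AGG GCA AAA CAT GCC GGG AAG TAA ATA GGA GCT — ATG at 21, stop TAA at 78 → 60 nt; ATG at 54, stop TAA at 78 → 27 nt.
Frame -1: AGC TCC TAT TTA CTT CCC GGC ATG TTT TGC CCT CAT GAC ATT TGA GGA AGA ATA GTC TGC CCT AGT CAT ACG GTC GAA AAC ATC GTG — ATG at 22, stop TGA at 43 → 24 nt.
Frame -2: GCT CCT ATT TAC TTC CCG GCA TGT TTT GCC CTC ATG ACA TTT GAG GAA GAA TAG TCT GCC CTA GTC ATA CGG TCG AAA ACA TCG TGA — ATG at 35, stop TAG at 53 → 21 nt.
Frame -3: CTC CTA TTT ACT TCC CGG CAT GTT TTG CCC TCA TGA CAT TTG AGG AAG AAT AGT CTG CCC TAG TCA TAC GGT CGA AAA CAT CGT GAA — no ATG→stop ORF.
ORFs ≥ 18 codons: frame +3 21–80 (20 codons). Count = 1.

1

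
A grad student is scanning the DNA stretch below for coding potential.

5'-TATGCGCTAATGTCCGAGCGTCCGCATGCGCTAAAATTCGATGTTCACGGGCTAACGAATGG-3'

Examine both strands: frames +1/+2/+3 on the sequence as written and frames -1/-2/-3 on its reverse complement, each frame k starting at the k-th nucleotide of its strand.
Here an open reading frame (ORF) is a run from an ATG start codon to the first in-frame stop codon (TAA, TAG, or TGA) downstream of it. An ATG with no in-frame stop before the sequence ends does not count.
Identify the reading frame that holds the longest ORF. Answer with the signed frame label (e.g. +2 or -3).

-3

Reverse complement (5'→3'): CCATTCGTTAGCCCGTGAACATCGAATTTTAGCGCATGCGGACGCTCGGACATTAGCGCATA
Frame +1: TAT GCG CTA ATG TCC GAG CGT CCG CAT GCG CTA AAA TTC GAT GTT CAC GGG CTA ACG AAT — no ATG→stop ORF.
Frame +2: ATG CGC TAA TGT CCG AGC GTC CGC ATG CGC TAA AAT TCG ATG TTC ACG GGC TAA CGA ATG — ATG at 2, stop TAA at 8 → 9 nt; ATG at 26, stop TAA at 32 → 9 nt; ATG at 41, stop TAA at 53 → 15 nt.
Frame +3: TGC GCT AAT GTC CGA GCG TCC GCA TGC GCT AAA ATT CGA TGT TCA CGG GCT AAC GAA TGG — no ATG→stop ORF.
Frame -1: CCA TTC GTT AGC CCG TGA ACA TCG AAT TTT AGC GCA TGC GGA CGC TCG GAC ATT AGC GCA — no ATG→stop ORF.
Frame -2: CAT TCG TTA GCC CGT GAA CAT CGA ATT TTA GCG CAT GCG GAC GCT CGG ACA TTA GCG CAT — no ATG→stop ORF.
Frame -3: ATT CGT TAG CCC GTG AAC ATC GAA TTT TAG CGC ATG CGG ACG CTC GGA CAT TAG CGC ATA — ATG at 36, stop TAG at 54 → 21 nt.
Longest ORF is 21 nt in frame -3 (positions 36–56).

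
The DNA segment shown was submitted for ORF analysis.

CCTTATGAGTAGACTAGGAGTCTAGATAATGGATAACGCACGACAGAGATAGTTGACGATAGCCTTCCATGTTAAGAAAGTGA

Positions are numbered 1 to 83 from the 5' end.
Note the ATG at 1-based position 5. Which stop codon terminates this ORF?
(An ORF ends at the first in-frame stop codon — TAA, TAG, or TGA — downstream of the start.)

TAG

Codons from position 5: ATG (5–7), AGT (8–10), AGA (11–13), CTA (14–16), GGA (17–19), GTC (20–22), TAG (23–25).
The first in-frame stop codon is TAG.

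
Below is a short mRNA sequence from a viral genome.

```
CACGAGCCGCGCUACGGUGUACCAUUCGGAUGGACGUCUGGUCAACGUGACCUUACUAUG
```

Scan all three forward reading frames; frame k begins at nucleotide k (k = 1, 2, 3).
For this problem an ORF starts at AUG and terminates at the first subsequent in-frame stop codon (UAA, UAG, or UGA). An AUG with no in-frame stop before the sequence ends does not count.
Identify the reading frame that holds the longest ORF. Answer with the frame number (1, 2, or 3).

3

Frame 1: CAC GAG CCG CGC UAC GGU GUA CCA UUC GGA UGG ACG UCU GGU CAA CGU GAC CUU ACU AUG — no AUG→stop ORF.
Frame 2: ACG AGC CGC GCU ACG GUG UAC CAU UCG GAU GGA CGU CUG GUC AAC GUG ACC UUA CUA — no AUG→stop ORF.
Frame 3: CGA GCC GCG CUA CGG UGU ACC AUU CGG AUG GAC GUC UGG UCA ACG UGA CCU UAC UAU — AUG at 30, stop UGA at 48 → 21 nt.
Longest ORF is 21 nt in frame 3 (positions 30–50).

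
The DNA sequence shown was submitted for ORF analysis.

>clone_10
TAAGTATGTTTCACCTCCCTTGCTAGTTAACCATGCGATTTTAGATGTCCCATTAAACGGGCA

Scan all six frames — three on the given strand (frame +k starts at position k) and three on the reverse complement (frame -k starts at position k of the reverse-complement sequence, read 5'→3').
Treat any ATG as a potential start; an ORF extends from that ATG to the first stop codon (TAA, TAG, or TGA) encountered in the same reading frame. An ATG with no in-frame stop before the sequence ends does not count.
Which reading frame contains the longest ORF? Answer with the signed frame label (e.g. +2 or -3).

Reverse complement (5'→3'): TGCCCGTTTAATGGGACATCTAAAATCGCATGGTTAACTAGCAAGGGAGGTGAAACATACTTA
Frame +1: TAA GTA TGT TTC ACC TCC CTT GCT AGT TAA CCA TGC GAT TTT AGA TGT CCC ATT AAA CGG GCA — no ATG→stop ORF.
Frame +2: AAG TAT GTT TCA CCT CCC TTG CTA GTT AAC CAT GCG ATT TTA GAT GTC CCA TTA AAC GGG — no ATG→stop ORF.
Frame +3: AGT ATG TTT CAC CTC CCT TGC TAG TTA ACC ATG CGA TTT TAG ATG TCC CAT TAA ACG GGC — ATG at 6, stop TAG at 24 → 21 nt; ATG at 33, stop TAG at 42 → 12 nt; ATG at 45, stop TAA at 54 → 12 nt.
Frame -1: TGC CCG TTT AAT GGG ACA TCT AAA ATC GCA TGG TTA ACT AGC AAG GGA GGT GAA ACA TAC TTA — no ATG→stop ORF.
Frame -2: GCC CGT TTA ATG GGA CAT CTA AAA TCG CAT GGT TAA CTA GCA AGG GAG GTG AAA CAT ACT — ATG at 11, stop TAA at 35 → 27 nt.
Frame -3: CCC GTT TAA TGG GAC ATC TAA AAT CGC ATG GTT AAC TAG CAA GGG AGG TGA AAC ATA CTT — ATG at 30, stop TAG at 39 → 12 nt.
Longest ORF is 27 nt in frame -2 (positions 11–37).

-2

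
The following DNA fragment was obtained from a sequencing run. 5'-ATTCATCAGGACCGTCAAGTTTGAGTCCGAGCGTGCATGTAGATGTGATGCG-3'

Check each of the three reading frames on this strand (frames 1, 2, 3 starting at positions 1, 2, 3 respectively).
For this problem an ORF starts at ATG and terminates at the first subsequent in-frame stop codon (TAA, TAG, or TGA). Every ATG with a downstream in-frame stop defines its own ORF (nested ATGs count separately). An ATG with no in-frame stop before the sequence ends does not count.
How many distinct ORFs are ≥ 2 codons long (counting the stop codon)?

Frame 1: ATT CAT CAG GAC CGT CAA GTT TGA GTC CGA GCG TGC ATG TAG ATG TGA TGC — ATG at 37, stop TAG at 40 → 6 nt; ATG at 43, stop TGA at 46 → 6 nt.
Frame 2: TTC ATC AGG ACC GTC AAG TTT GAG TCC GAG CGT GCA TGT AGA TGT GAT GCG — no ATG→stop ORF.
Frame 3: TCA TCA GGA CCG TCA AGT TTG AGT CCG AGC GTG CAT GTA GAT GTG ATG — no ATG→stop ORF.
ORFs ≥ 2 codons: frame 1 37–42 (2 codons), frame 1 43–48 (2 codons). Count = 2.

2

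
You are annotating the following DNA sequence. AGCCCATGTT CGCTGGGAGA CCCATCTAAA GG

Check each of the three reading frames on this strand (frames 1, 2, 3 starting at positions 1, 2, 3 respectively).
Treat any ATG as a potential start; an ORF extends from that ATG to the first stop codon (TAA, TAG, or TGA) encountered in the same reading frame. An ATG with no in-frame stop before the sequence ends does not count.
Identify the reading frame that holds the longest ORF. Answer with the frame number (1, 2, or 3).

Frame 1: AGC CCA TGT TCG CTG GGA GAC CCA TCT AAA — no ATG→stop ORF.
Frame 2: GCC CAT GTT CGC TGG GAG ACC CAT CTA AAG — no ATG→stop ORF.
Frame 3: CCC ATG TTC GCT GGG AGA CCC ATC TAA AGG — ATG at 6, stop TAA at 27 → 24 nt.
Longest ORF is 24 nt in frame 3 (positions 6–29).

3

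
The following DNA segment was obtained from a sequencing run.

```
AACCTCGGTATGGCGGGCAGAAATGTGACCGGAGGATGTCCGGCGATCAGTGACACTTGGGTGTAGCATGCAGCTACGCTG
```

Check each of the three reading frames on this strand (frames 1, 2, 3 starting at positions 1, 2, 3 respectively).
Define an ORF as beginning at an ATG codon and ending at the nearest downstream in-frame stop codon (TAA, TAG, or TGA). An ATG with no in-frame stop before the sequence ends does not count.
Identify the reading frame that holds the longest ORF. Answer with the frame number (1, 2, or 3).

Frame 1: AAC CTC GGT ATG GCG GGC AGA AAT GTG ACC GGA GGA TGT CCG GCG ATC AGT GAC ACT TGG GTG TAG CAT GCA GCT ACG CTG — ATG at 10, stop TAG at 64 → 57 nt.
Frame 2: ACC TCG GTA TGG CGG GCA GAA ATG TGA CCG GAG GAT GTC CGG CGA TCA GTG ACA CTT GGG TGT AGC ATG CAG CTA CGC — ATG at 23, stop TGA at 26 → 6 nt.
Frame 3: CCT CGG TAT GGC GGG CAG AAA TGT GAC CGG AGG ATG TCC GGC GAT CAG TGA CAC TTG GGT GTA GCA TGC AGC TAC GCT — ATG at 36, stop TGA at 51 → 18 nt.
Longest ORF is 57 nt in frame 1 (positions 10–66).

1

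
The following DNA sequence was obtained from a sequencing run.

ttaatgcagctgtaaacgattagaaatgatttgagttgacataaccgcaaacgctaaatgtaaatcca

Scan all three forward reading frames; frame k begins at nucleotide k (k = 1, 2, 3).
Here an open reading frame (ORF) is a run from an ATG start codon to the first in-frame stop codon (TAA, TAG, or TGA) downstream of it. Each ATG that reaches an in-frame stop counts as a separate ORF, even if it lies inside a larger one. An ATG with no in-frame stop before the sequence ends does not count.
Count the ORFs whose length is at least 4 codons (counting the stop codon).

Frame 1: TTA ATG CAG CTG TAA ACG ATT AGA AAT GAT TTG AGT TGA CAT AAC CGC AAA CGC TAA ATG TAA ATC — ATG at 4, stop TAA at 13 → 12 nt; ATG at 58, stop TAA at 61 → 6 nt.
Frame 2: TAA TGC AGC TGT AAA CGA TTA GAA ATG ATT TGA GTT GAC ATA ACC GCA AAC GCT AAA TGT AAA TCC — ATG at 26, stop TGA at 32 → 9 nt.
Frame 3: AAT GCA GCT GTA AAC GAT TAG AAA TGA TTT GAG TTG ACA TAA CCG CAA ACG CTA AAT GTA AAT CCA — no ATG→stop ORF.
ORFs ≥ 4 codons: frame 1 4–15 (4 codons). Count = 1.

1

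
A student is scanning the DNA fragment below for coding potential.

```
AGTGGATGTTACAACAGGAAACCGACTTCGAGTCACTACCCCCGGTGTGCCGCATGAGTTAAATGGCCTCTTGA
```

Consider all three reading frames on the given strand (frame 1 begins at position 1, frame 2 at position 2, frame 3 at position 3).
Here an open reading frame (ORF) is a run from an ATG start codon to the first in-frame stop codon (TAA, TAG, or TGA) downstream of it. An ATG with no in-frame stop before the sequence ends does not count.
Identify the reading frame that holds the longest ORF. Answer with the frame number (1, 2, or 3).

3

Frame 1: AGT GGA TGT TAC AAC AGG AAA CCG ACT TCG AGT CAC TAC CCC CGG TGT GCC GCA TGA GTT AAA TGG CCT CTT — no ATG→stop ORF.
Frame 2: GTG GAT GTT ACA ACA GGA AAC CGA CTT CGA GTC ACT ACC CCC GGT GTG CCG CAT GAG TTA AAT GGC CTC TTG — no ATG→stop ORF.
Frame 3: TGG ATG TTA CAA CAG GAA ACC GAC TTC GAG TCA CTA CCC CCG GTG TGC CGC ATG AGT TAA ATG GCC TCT TGA — ATG at 6, stop TAA at 60 → 57 nt; ATG at 54, stop TAA at 60 → 9 nt; ATG at 63, stop TGA at 72 → 12 nt.
Longest ORF is 57 nt in frame 3 (positions 6–62).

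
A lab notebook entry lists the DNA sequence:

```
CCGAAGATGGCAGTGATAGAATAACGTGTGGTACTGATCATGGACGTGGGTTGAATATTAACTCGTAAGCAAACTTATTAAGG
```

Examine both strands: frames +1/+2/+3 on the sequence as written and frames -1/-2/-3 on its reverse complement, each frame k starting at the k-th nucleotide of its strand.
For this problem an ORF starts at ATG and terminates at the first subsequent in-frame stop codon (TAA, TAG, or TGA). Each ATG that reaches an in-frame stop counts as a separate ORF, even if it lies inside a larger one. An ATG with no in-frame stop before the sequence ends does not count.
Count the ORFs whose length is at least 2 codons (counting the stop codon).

Reverse complement (5'→3'): CCTTAATAAGTTTGCTTACGAGTTAATATTCAACCCACGTCCATGATCAGTACCACACGTTATTCTATCACTGCCATCTTCGG
Frame +1: CCG AAG ATG GCA GTG ATA GAA TAA CGT GTG GTA CTG ATC ATG GAC GTG GGT TGA ATA TTA ACT CGT AAG CAA ACT TAT TAA — ATG at 7, stop TAA at 22 → 18 nt; ATG at 40, stop TGA at 52 → 15 nt.
Frame +2: CGA AGA TGG CAG TGA TAG AAT AAC GTG TGG TAC TGA TCA TGG ACG TGG GTT GAA TAT TAA CTC GTA AGC AAA CTT ATT AAG — no ATG→stop ORF.
Frame +3: GAA GAT GGC AGT GAT AGA ATA ACG TGT GGT ACT GAT CAT GGA CGT GGG TTG AAT ATT AAC TCG TAA GCA AAC TTA TTA AGG — no ATG→stop ORF.
Frame -1: CCT TAA TAA GTT TGC TTA CGA GTT AAT ATT CAA CCC ACG TCC ATG ATC AGT ACC ACA CGT TAT TCT ATC ACT GCC ATC TTC — no ATG→stop ORF.
Frame -2: CTT AAT AAG TTT GCT TAC GAG TTA ATA TTC AAC CCA CGT CCA TGA TCA GTA CCA CAC GTT ATT CTA TCA CTG CCA TCT TCG — no ATG→stop ORF.
Frame -3: TTA ATA AGT TTG CTT ACG AGT TAA TAT TCA ACC CAC GTC CAT GAT CAG TAC CAC ACG TTA TTC TAT CAC TGC CAT CTT CGG — no ATG→stop ORF.
ORFs ≥ 2 codons: frame +1 7–24 (6 codons), frame +1 40–54 (5 codons). Count = 2.

2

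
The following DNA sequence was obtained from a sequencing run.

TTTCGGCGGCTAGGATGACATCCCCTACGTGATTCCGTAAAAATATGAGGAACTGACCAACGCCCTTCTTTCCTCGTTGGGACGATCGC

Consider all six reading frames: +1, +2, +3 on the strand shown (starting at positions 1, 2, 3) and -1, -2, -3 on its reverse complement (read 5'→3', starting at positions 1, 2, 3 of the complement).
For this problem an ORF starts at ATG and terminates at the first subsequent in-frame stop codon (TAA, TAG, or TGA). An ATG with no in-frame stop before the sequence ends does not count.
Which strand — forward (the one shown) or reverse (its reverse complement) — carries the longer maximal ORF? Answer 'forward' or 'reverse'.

forward

Reverse complement (5'→3'): GCGATCGTCCCAACGAGGAAAGAAGGGCGTTGGTCAGTTCCTCATATTTTTACGGAATCACGTAGGGGATGTCATCCTAGCCGCCGAAA
Frame +1: TTT CGG CGG CTA GGA TGA CAT CCC CTA CGT GAT TCC GTA AAA ATA TGA GGA ACT GAC CAA CGC CCT TCT TTC CTC GTT GGG ACG ATC — no ATG→stop ORF.
Frame +2: TTC GGC GGC TAG GAT GAC ATC CCC TAC GTG ATT CCG TAA AAA TAT GAG GAA CTG ACC AAC GCC CTT CTT TCC TCG TTG GGA CGA TCG — no ATG→stop ORF.
Frame +3: TCG GCG GCT AGG ATG ACA TCC CCT ACG TGA TTC CGT AAA AAT ATG AGG AAC TGA CCA ACG CCC TTC TTT CCT CGT TGG GAC GAT CGC — ATG at 15, stop TGA at 30 → 18 nt; ATG at 45, stop TGA at 54 → 12 nt.
Frame -1: GCG ATC GTC CCA ACG AGG AAA GAA GGG CGT TGG TCA GTT CCT CAT ATT TTT ACG GAA TCA CGT AGG GGA TGT CAT CCT AGC CGC CGA — no ATG→stop ORF.
Frame -2: CGA TCG TCC CAA CGA GGA AAG AAG GGC GTT GGT CAG TTC CTC ATA TTT TTA CGG AAT CAC GTA GGG GAT GTC ATC CTA GCC GCC GAA — no ATG→stop ORF.
Frame -3: GAT CGT CCC AAC GAG GAA AGA AGG GCG TTG GTC AGT TCC TCA TAT TTT TAC GGA ATC ACG TAG GGG ATG TCA TCC TAG CCG CCG AAA — ATG at 69, stop TAG at 78 → 12 nt.
Forward-strand max 18 nt; reverse-strand max 12 nt. The forward strand has the longer ORF.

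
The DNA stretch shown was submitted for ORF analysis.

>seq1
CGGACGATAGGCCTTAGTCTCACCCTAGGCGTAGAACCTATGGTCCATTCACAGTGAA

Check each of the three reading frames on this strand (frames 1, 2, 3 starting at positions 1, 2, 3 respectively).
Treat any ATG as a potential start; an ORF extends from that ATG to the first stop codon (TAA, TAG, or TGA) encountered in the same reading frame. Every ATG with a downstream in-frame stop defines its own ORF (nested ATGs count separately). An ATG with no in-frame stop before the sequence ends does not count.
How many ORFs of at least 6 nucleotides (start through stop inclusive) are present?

1

Frame 1: CGG ACG ATA GGC CTT AGT CTC ACC CTA GGC GTA GAA CCT ATG GTC CAT TCA CAG TGA — ATG at 40, stop TGA at 55 → 18 nt.
Frame 2: GGA CGA TAG GCC TTA GTC TCA CCC TAG GCG TAG AAC CTA TGG TCC ATT CAC AGT GAA — no ATG→stop ORF.
Frame 3: GAC GAT AGG CCT TAG TCT CAC CCT AGG CGT AGA ACC TAT GGT CCA TTC ACA GTG — no ATG→stop ORF.
ORFs ≥ 6 nucleotides: frame 1 40–57 (18 nucleotides). Count = 1.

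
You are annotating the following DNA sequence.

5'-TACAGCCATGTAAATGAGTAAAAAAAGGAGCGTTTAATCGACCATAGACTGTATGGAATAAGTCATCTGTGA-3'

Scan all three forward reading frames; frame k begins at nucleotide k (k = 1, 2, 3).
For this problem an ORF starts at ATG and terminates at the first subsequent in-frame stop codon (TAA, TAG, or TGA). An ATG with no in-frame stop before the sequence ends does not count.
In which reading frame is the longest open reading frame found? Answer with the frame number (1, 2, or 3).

Frame 1: TAC AGC CAT GTA AAT GAG TAA AAA AAG GAG CGT TTA ATC GAC CAT AGA CTG TAT GGA ATA AGT CAT CTG TGA — no ATG→stop ORF.
Frame 2: ACA GCC ATG TAA ATG AGT AAA AAA AGG AGC GTT TAA TCG ACC ATA GAC TGT ATG GAA TAA GTC ATC TGT — ATG at 8, stop TAA at 11 → 6 nt; ATG at 14, stop TAA at 35 → 24 nt; ATG at 53, stop TAA at 59 → 9 nt.
Frame 3: CAG CCA TGT AAA TGA GTA AAA AAA GGA GCG TTT AAT CGA CCA TAG ACT GTA TGG AAT AAG TCA TCT GTG — no ATG→stop ORF.
Longest ORF is 24 nt in frame 2 (positions 14–37).

2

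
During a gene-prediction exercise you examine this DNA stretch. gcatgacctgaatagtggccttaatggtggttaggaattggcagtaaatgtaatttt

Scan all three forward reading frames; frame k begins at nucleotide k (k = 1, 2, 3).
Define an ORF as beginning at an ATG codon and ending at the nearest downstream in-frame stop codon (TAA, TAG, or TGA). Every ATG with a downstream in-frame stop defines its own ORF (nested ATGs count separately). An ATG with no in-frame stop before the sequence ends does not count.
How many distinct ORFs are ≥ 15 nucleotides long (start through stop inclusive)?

Frame 1: GCA TGA CCT GAA TAG TGG CCT TAA TGG TGG TTA GGA ATT GGC AGT AAA TGT AAT TTT — no ATG→stop ORF.
Frame 2: CAT GAC CTG AAT AGT GGC CTT AAT GGT GGT TAG GAA TTG GCA GTA AAT GTA ATT — no ATG→stop ORF.
Frame 3: ATG ACC TGA ATA GTG GCC TTA ATG GTG GTT AGG AAT TGG CAG TAA ATG TAA TTT — ATG at 3, stop TGA at 9 → 9 nt; ATG at 24, stop TAA at 45 → 24 nt; ATG at 48, stop TAA at 51 → 6 nt.
ORFs ≥ 15 nucleotides: frame 3 24–47 (24 nucleotides). Count = 1.

1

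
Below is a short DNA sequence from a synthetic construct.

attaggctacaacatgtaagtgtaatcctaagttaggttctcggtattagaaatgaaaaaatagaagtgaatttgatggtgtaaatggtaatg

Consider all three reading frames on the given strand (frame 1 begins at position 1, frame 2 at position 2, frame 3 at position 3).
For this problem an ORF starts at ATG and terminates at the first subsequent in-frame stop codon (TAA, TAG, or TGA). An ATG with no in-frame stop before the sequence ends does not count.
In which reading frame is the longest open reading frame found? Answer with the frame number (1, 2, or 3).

Frame 1: ATT AGG CTA CAA CAT GTA AGT GTA ATC CTA AGT TAG GTT CTC GGT ATT AGA AAT GAA AAA ATA GAA GTG AAT TTG ATG GTG TAA ATG GTA ATG — ATG at 76, stop TAA at 82 → 9 nt.
Frame 2: TTA GGC TAC AAC ATG TAA GTG TAA TCC TAA GTT AGG TTC TCG GTA TTA GAA ATG AAA AAA TAG AAG TGA ATT TGA TGG TGT AAA TGG TAA — ATG at 14, stop TAA at 17 → 6 nt; ATG at 53, stop TAG at 62 → 12 nt.
Frame 3: TAG GCT ACA ACA TGT AAG TGT AAT CCT AAG TTA GGT TCT CGG TAT TAG AAA TGA AAA AAT AGA AGT GAA TTT GAT GGT GTA AAT GGT AAT — no ATG→stop ORF.
Longest ORF is 12 nt in frame 2 (positions 53–64).

2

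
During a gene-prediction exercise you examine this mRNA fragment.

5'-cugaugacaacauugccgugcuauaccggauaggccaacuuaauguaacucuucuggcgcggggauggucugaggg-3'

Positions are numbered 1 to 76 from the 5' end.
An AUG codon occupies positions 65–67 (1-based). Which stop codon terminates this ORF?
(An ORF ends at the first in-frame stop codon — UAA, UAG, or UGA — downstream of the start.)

UGA

Codons from position 65: AUG (65–67), GUC (68–70), UGA (71–73).
The first in-frame stop codon is UGA.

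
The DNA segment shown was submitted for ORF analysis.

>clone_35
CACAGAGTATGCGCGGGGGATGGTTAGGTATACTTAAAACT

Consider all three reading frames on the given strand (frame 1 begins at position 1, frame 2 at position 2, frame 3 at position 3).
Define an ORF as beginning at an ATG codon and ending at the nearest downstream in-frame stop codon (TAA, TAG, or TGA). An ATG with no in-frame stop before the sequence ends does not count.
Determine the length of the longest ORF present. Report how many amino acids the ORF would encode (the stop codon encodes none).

Frame 1: CAC AGA GTA TGC GCG GGG GAT GGT TAG GTA TAC TTA AAA — no ATG→stop ORF.
Frame 2: ACA GAG TAT GCG CGG GGG ATG GTT AGG TAT ACT TAA AAC — ATG at 20, stop TAA at 35 → 18 nt.
Frame 3: CAG AGT ATG CGC GGG GGA TGG TTA GGT ATA CTT AAA ACT — no ATG→stop ORF.
Longest: frame 2, positions 20–37, 18 nt = 6 codons = 5 aa. → 5 amino acids.

5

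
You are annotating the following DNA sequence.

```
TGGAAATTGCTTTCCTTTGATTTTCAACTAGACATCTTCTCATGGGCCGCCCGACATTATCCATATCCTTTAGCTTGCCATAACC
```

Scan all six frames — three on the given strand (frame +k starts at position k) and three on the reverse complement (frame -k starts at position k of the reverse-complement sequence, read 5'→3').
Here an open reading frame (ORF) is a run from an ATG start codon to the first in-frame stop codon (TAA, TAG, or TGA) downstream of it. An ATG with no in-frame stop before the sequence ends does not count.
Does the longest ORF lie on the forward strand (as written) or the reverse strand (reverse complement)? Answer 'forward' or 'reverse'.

Reverse complement (5'→3'): GGTTATGGCAAGCTAAAGGATATGGATAATGTCGGGCGGCCCATGAGAAGATGTCTAGTTGAAAATCAAAGGAAAGCAATTTCCA
Frame +1: TGG AAA TTG CTT TCC TTT GAT TTT CAA CTA GAC ATC TTC TCA TGG GCC GCC CGA CAT TAT CCA TAT CCT TTA GCT TGC CAT AAC — no ATG→stop ORF.
Frame +2: GGA AAT TGC TTT CCT TTG ATT TTC AAC TAG ACA TCT TCT CAT GGG CCG CCC GAC ATT ATC CAT ATC CTT TAG CTT GCC ATA ACC — no ATG→stop ORF.
Frame +3: GAA ATT GCT TTC CTT TGA TTT TCA ACT AGA CAT CTT CTC ATG GGC CGC CCG ACA TTA TCC ATA TCC TTT AGC TTG CCA TAA — ATG at 42, stop TAA at 81 → 42 nt.
Frame -1: GGT TAT GGC AAG CTA AAG GAT ATG GAT AAT GTC GGG CGG CCC ATG AGA AGA TGT CTA GTT GAA AAT CAA AGG AAA GCA ATT TCC — no ATG→stop ORF.
Frame -2: GTT ATG GCA AGC TAA AGG ATA TGG ATA ATG TCG GGC GGC CCA TGA GAA GAT GTC TAG TTG AAA ATC AAA GGA AAG CAA TTT CCA — ATG at 5, stop TAA at 14 → 12 nt; ATG at 29, stop TGA at 44 → 18 nt.
Frame -3: TTA TGG CAA GCT AAA GGA TAT GGA TAA TGT CGG GCG GCC CAT GAG AAG ATG TCT AGT TGA AAA TCA AAG GAA AGC AAT TTC — ATG at 51, stop TGA at 60 → 12 nt.
Forward-strand max 42 nt; reverse-strand max 18 nt. The forward strand has the longer ORF.

forward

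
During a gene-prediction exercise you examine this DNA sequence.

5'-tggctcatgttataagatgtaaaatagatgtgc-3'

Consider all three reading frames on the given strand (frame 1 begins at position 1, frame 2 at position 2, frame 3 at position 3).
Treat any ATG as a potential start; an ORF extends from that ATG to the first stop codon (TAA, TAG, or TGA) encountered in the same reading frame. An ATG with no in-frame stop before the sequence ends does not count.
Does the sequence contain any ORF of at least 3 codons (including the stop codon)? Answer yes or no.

yes

Frame 1: TGG CTC ATG TTA TAA GAT GTA AAA TAG ATG TGC — ATG at 7, stop TAA at 13 → 9 nt.
Frame 2: GGC TCA TGT TAT AAG ATG TAA AAT AGA TGT — ATG at 17, stop TAA at 20 → 6 nt.
Frame 3: GCT CAT GTT ATA AGA TGT AAA ATA GAT GTG — no ATG→stop ORF.
Frame 1 has an ORF of 3 codons (positions 7–15) ≥ 3, so yes.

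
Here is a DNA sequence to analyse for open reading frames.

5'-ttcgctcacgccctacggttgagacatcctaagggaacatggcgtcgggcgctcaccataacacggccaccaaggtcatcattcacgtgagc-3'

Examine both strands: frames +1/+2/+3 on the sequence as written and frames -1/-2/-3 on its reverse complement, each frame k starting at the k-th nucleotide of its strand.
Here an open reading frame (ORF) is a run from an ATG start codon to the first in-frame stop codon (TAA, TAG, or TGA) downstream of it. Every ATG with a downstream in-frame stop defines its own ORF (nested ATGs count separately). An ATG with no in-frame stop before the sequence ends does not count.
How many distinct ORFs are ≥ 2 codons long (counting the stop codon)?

5

Reverse complement (5'→3'): GCTCACGTGAATGATGACCTTGGTGGCCGTGTTATGGTGAGCGCCCGACGCCATGTTCCCTTAGGATGTCTCAACCGTAGGGCGTGAGCGAA
Frame +1: TTC GCT CAC GCC CTA CGG TTG AGA CAT CCT AAG GGA ACA TGG CGT CGG GCG CTC ACC ATA ACA CGG CCA CCA AGG TCA TCA TTC ACG TGA — no ATG→stop ORF.
Frame +2: TCG CTC ACG CCC TAC GGT TGA GAC ATC CTA AGG GAA CAT GGC GTC GGG CGC TCA CCA TAA CAC GGC CAC CAA GGT CAT CAT TCA CGT GAG — no ATG→stop ORF.
Frame +3: CGC TCA CGC CCT ACG GTT GAG ACA TCC TAA GGG AAC ATG GCG TCG GGC GCT CAC CAT AAC ACG GCC ACC AAG GTC ATC ATT CAC GTG AGC — no ATG→stop ORF.
Frame -1: GCT CAC GTG AAT GAT GAC CTT GGT GGC CGT GTT ATG GTG AGC GCC CGA CGC CAT GTT CCC TTA GGA TGT CTC AAC CGT AGG GCG TGA GCG — ATG at 34, stop TGA at 85 → 54 nt.
Frame -2: CTC ACG TGA ATG ATG ACC TTG GTG GCC GTG TTA TGG TGA GCG CCC GAC GCC ATG TTC CCT TAG GAT GTC TCA ACC GTA GGG CGT GAG CGA — ATG at 11, stop TGA at 38 → 30 nt; ATG at 14, stop TGA at 38 → 27 nt; ATG at 53, stop TAG at 62 → 12 nt.
Frame -3: TCA CGT GAA TGA TGA CCT TGG TGG CCG TGT TAT GGT GAG CGC CCG ACG CCA TGT TCC CTT AGG ATG TCT CAA CCG TAG GGC GTG AGC GAA — ATG at 66, stop TAG at 78 → 15 nt.
ORFs ≥ 2 codons: frame -1 34–87 (18 codons), frame -2 11–40 (10 codons), frame -2 14–40 (9 codons), frame -2 53–64 (4 codons), frame -3 66–80 (5 codons). Count = 5.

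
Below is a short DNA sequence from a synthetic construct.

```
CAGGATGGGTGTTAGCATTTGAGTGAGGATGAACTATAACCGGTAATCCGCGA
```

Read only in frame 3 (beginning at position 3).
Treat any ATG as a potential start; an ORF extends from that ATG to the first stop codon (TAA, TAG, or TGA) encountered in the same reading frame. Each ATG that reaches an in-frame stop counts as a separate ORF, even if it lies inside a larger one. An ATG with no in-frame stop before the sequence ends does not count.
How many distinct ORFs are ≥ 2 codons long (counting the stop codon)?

0

Frame 3: GGA TGG GTG TTA GCA TTT GAG TGA GGA TGA ACT ATA ACC GGT AAT CCG CGA — no ATG→stop ORF.
No ORF reaches 2 codons. Count = 0.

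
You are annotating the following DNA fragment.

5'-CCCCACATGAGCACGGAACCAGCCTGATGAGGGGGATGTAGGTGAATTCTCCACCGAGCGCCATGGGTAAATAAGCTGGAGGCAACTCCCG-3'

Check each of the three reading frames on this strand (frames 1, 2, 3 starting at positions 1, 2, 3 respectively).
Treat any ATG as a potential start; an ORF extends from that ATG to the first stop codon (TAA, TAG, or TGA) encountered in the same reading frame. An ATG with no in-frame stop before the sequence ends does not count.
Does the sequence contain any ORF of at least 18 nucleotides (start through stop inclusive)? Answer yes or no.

Frame 1: CCC CAC ATG AGC ACG GAA CCA GCC TGA TGA GGG GGA TGT AGG TGA ATT CTC CAC CGA GCG CCA TGG GTA AAT AAG CTG GAG GCA ACT CCC — ATG at 7, stop TGA at 25 → 21 nt.
Frame 2: CCC ACA TGA GCA CGG AAC CAG CCT GAT GAG GGG GAT GTA GGT GAA TTC TCC ACC GAG CGC CAT GGG TAA ATA AGC TGG AGG CAA CTC CCG — no ATG→stop ORF.
Frame 3: CCA CAT GAG CAC GGA ACC AGC CTG ATG AGG GGG ATG TAG GTG AAT TCT CCA CCG AGC GCC ATG GGT AAA TAA GCT GGA GGC AAC TCC — ATG at 27, stop TAG at 39 → 15 nt; ATG at 36, stop TAG at 39 → 6 nt; ATG at 63, stop TAA at 72 → 12 nt.
Frame 1 has an ORF of 21 nucleotides (positions 7–27) ≥ 18, so yes.

yes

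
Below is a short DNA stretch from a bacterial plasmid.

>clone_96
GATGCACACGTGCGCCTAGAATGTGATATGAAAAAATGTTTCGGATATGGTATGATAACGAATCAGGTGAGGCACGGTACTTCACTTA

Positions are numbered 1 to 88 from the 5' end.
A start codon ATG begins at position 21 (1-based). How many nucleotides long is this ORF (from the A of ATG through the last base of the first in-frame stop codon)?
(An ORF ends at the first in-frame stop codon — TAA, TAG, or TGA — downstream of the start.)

Codons from position 21: ATG (21–23), TGA (24–26).
TGA is the first in-frame stop; ORF spans 21–26, 6 nucleotides.

6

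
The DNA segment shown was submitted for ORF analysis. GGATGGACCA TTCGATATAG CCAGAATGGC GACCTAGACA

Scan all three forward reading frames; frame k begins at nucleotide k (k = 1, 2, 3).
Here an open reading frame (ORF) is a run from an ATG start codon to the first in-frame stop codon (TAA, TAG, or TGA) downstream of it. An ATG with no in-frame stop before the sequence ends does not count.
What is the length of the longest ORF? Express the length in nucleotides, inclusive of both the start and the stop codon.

18

Frame 1: GGA TGG ACC ATT CGA TAT AGC CAG AAT GGC GAC CTA GAC — no ATG→stop ORF.
Frame 2: GAT GGA CCA TTC GAT ATA GCC AGA ATG GCG ACC TAG ACA — ATG at 26, stop TAG at 35 → 12 nt.
Frame 3: ATG GAC CAT TCG ATA TAG CCA GAA TGG CGA CCT AGA — ATG at 3, stop TAG at 18 → 18 nt.
Longest: frame 3, positions 3–20, 18 nt = 6 codons = 5 aa. → 18 nucleotides.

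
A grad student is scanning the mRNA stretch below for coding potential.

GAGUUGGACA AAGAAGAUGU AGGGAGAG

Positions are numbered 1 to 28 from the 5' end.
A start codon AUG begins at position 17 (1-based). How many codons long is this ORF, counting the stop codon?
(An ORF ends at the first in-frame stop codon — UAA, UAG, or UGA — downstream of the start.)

2

Codons from position 17: AUG (17–19), UAG (20–22).
UAG is the first in-frame stop; that's 2 codons including the stop.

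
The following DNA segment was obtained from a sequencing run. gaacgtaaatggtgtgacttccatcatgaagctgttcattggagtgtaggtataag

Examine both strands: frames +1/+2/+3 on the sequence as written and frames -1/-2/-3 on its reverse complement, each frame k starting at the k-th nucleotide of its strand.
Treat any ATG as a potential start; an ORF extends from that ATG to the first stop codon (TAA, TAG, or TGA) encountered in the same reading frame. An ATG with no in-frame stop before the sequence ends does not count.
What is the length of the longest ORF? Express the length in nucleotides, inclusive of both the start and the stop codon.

24

Reverse complement (5'→3'): CTTATACCTACACTCCAATGAACAGCTTCATGATGGAAGTCACACCATTTACGTTC
Frame +1: GAA CGT AAA TGG TGT GAC TTC CAT CAT GAA GCT GTT CAT TGG AGT GTA GGT ATA — no ATG→stop ORF.
Frame +2: AAC GTA AAT GGT GTG ACT TCC ATC ATG AAG CTG TTC ATT GGA GTG TAG GTA TAA — ATG at 26, stop TAG at 47 → 24 nt.
Frame +3: ACG TAA ATG GTG TGA CTT CCA TCA TGA AGC TGT TCA TTG GAG TGT AGG TAT AAG — ATG at 9, stop TGA at 15 → 9 nt.
Frame -1: CTT ATA CCT ACA CTC CAA TGA ACA GCT TCA TGA TGG AAG TCA CAC CAT TTA CGT — no ATG→stop ORF.
Frame -2: TTA TAC CTA CAC TCC AAT GAA CAG CTT CAT GAT GGA AGT CAC ACC ATT TAC GTT — no ATG→stop ORF.
Frame -3: TAT ACC TAC ACT CCA ATG AAC AGC TTC ATG ATG GAA GTC ACA CCA TTT ACG TTC — no ATG→stop ORF.
Longest: frame +2, positions 26–49, 24 nt = 8 codons = 7 aa. → 24 nucleotides.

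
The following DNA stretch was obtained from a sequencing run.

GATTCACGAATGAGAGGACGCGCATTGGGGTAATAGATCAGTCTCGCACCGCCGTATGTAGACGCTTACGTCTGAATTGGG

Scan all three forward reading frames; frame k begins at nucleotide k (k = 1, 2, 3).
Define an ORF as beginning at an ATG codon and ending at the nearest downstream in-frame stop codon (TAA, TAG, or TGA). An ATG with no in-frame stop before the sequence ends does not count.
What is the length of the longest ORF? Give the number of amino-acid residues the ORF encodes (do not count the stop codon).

Frame 1: GAT TCA CGA ATG AGA GGA CGC GCA TTG GGG TAA TAG ATC AGT CTC GCA CCG CCG TAT GTA GAC GCT TAC GTC TGA ATT GGG — ATG at 10, stop TAA at 31 → 24 nt.
Frame 2: ATT CAC GAA TGA GAG GAC GCG CAT TGG GGT AAT AGA TCA GTC TCG CAC CGC CGT ATG TAG ACG CTT ACG TCT GAA TTG — ATG at 56, stop TAG at 59 → 6 nt.
Frame 3: TTC ACG AAT GAG AGG ACG CGC ATT GGG GTA ATA GAT CAG TCT CGC ACC GCC GTA TGT AGA CGC TTA CGT CTG AAT TGG — no ATG→stop ORF.
Longest: frame 1, positions 10–33, 24 nt = 8 codons = 7 aa. → 7 amino acids.

7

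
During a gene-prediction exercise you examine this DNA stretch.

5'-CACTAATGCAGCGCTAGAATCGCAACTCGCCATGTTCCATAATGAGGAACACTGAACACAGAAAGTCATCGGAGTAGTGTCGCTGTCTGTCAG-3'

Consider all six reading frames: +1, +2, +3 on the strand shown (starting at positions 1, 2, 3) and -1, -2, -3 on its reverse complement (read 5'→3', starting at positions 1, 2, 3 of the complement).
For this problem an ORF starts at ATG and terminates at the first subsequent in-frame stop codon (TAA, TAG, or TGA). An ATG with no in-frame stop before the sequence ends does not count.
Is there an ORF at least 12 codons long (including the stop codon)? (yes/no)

Reverse complement (5'→3'): CTGACAGACAGCGACACTACTCCGATGACTTTCTGTGTTCAGTGTTCCTCATTATGGAACATGGCGAGTTGCGATTCTAGCGCTGCATTAGTG
Frame +1: CAC TAA TGC AGC GCT AGA ATC GCA ACT CGC CAT GTT CCA TAA TGA GGA ACA CTG AAC ACA GAA AGT CAT CGG AGT AGT GTC GCT GTC TGT CAG — no ATG→stop ORF.
Frame +2: ACT AAT GCA GCG CTA GAA TCG CAA CTC GCC ATG TTC CAT AAT GAG GAA CAC TGA ACA CAG AAA GTC ATC GGA GTA GTG TCG CTG TCT GTC — ATG at 32, stop TGA at 53 → 24 nt.
Frame +3: CTA ATG CAG CGC TAG AAT CGC AAC TCG CCA TGT TCC ATA ATG AGG AAC ACT GAA CAC AGA AAG TCA TCG GAG TAG TGT CGC TGT CTG TCA — ATG at 6, stop TAG at 15 → 12 nt; ATG at 42, stop TAG at 75 → 36 nt.
Frame -1: CTG ACA GAC AGC GAC ACT ACT CCG ATG ACT TTC TGT GTT CAG TGT TCC TCA TTA TGG AAC ATG GCG AGT TGC GAT TCT AGC GCT GCA TTA GTG — no ATG→stop ORF.
Frame -2: TGA CAG ACA GCG ACA CTA CTC CGA TGA CTT TCT GTG TTC AGT GTT CCT CAT TAT GGA ACA TGG CGA GTT GCG ATT CTA GCG CTG CAT TAG — no ATG→stop ORF.
Frame -3: GAC AGA CAG CGA CAC TAC TCC GAT GAC TTT CTG TGT TCA GTG TTC CTC ATT ATG GAA CAT GGC GAG TTG CGA TTC TAG CGC TGC ATT AGT — ATG at 54, stop TAG at 78 → 27 nt.
Frame +3 has an ORF of 12 codons (positions 42–77) ≥ 12, so yes.

yes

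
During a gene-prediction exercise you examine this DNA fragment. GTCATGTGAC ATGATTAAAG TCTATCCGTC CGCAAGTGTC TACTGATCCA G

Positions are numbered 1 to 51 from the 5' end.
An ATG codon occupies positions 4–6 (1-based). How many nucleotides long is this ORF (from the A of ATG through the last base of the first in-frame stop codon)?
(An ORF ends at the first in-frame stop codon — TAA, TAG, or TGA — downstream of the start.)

Codons from position 4: ATG (4–6), TGA (7–9).
TGA is the first in-frame stop; ORF spans 4–9, 6 nucleotides.

6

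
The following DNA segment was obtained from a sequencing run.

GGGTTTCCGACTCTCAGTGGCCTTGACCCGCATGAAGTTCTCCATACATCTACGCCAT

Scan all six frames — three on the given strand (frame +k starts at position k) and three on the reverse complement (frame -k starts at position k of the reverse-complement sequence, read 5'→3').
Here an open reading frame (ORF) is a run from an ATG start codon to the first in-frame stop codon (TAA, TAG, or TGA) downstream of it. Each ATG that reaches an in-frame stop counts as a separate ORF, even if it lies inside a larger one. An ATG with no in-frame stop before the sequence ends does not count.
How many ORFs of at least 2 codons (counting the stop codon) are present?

2

Reverse complement (5'→3'): ATGGCGTAGATGTATGGAGAACTTCATGCGGGTCAAGGCCACTGAGAGTCGGAAACCC
Frame +1: GGG TTT CCG ACT CTC AGT GGC CTT GAC CCG CAT GAA GTT CTC CAT ACA TCT ACG CCA — no ATG→stop ORF.
Frame +2: GGT TTC CGA CTC TCA GTG GCC TTG ACC CGC ATG AAG TTC TCC ATA CAT CTA CGC CAT — no ATG→stop ORF.
Frame +3: GTT TCC GAC TCT CAG TGG CCT TGA CCC GCA TGA AGT TCT CCA TAC ATC TAC GCC — no ATG→stop ORF.
Frame -1: ATG GCG TAG ATG TAT GGA GAA CTT CAT GCG GGT CAA GGC CAC TGA GAG TCG GAA ACC — ATG at 1, stop TAG at 7 → 9 nt; ATG at 10, stop TGA at 43 → 36 nt.
Frame -2: TGG CGT AGA TGT ATG GAG AAC TTC ATG CGG GTC AAG GCC ACT GAG AGT CGG AAA CCC — no ATG→stop ORF.
Frame -3: GGC GTA GAT GTA TGG AGA ACT TCA TGC GGG TCA AGG CCA CTG AGA GTC GGA AAC — no ATG→stop ORF.
ORFs ≥ 2 codons: frame -1 1–9 (3 codons), frame -1 10–45 (12 codons). Count = 2.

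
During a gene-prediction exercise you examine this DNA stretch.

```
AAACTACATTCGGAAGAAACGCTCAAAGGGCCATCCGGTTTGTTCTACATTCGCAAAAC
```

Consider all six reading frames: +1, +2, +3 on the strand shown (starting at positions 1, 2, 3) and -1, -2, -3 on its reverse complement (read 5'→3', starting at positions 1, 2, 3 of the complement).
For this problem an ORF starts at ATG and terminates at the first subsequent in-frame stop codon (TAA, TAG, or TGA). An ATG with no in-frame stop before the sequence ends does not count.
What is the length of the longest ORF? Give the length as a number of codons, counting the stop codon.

Reverse complement (5'→3'): GTTTTGCGAATGTAGAACAAACCGGATGGCCCTTTGAGCGTTTCTTCCGAATGTAGTTT
Frame +1: AAA CTA CAT TCG GAA GAA ACG CTC AAA GGG CCA TCC GGT TTG TTC TAC ATT CGC AAA — no ATG→stop ORF.
Frame +2: AAC TAC ATT CGG AAG AAA CGC TCA AAG GGC CAT CCG GTT TGT TCT ACA TTC GCA AAA — no ATG→stop ORF.
Frame +3: ACT ACA TTC GGA AGA AAC GCT CAA AGG GCC ATC CGG TTT GTT CTA CAT TCG CAA AAC — no ATG→stop ORF.
Frame -1: GTT TTG CGA ATG TAG AAC AAA CCG GAT GGC CCT TTG AGC GTT TCT TCC GAA TGT AGT — ATG at 10, stop TAG at 13 → 6 nt.
Frame -2: TTT TGC GAA TGT AGA ACA AAC CGG ATG GCC CTT TGA GCG TTT CTT CCG AAT GTA GTT — ATG at 26, stop TGA at 35 → 12 nt.
Frame -3: TTT GCG AAT GTA GAA CAA ACC GGA TGG CCC TTT GAG CGT TTC TTC CGA ATG TAG TTT — ATG at 51, stop TAG at 54 → 6 nt.
Longest: frame -2, positions 26–37, 12 nt = 4 codons = 3 aa. → 4 codons.

4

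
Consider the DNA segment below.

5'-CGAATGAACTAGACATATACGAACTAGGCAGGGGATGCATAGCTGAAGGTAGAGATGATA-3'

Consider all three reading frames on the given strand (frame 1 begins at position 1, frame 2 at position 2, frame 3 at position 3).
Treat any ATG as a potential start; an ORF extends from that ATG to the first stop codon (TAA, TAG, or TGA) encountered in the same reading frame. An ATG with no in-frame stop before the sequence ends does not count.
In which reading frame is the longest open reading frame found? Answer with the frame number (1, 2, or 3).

Frame 1: CGA ATG AAC TAG ACA TAT ACG AAC TAG GCA GGG GAT GCA TAG CTG AAG GTA GAG ATG ATA — ATG at 4, stop TAG at 10 → 9 nt.
Frame 2: GAA TGA ACT AGA CAT ATA CGA ACT AGG CAG GGG ATG CAT AGC TGA AGG TAG AGA TGA — ATG at 35, stop TGA at 44 → 12 nt.
Frame 3: AAT GAA CTA GAC ATA TAC GAA CTA GGC AGG GGA TGC ATA GCT GAA GGT AGA GAT GAT — no ATG→stop ORF.
Longest ORF is 12 nt in frame 2 (positions 35–46).

2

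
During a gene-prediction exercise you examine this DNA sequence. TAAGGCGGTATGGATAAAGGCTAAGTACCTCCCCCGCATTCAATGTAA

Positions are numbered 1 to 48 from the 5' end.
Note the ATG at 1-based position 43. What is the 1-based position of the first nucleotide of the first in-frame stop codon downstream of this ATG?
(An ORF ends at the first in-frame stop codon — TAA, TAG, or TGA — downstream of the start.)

46

Codons from position 43: ATG (43–45), TAA (46–48).
TAA is a stop codon; it begins at position 46.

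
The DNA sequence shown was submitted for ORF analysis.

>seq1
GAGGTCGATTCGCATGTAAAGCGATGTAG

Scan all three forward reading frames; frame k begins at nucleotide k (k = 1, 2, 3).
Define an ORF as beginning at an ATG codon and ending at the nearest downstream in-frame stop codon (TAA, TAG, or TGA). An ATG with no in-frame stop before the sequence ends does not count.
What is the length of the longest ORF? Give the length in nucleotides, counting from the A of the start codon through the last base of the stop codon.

Frame 1: GAG GTC GAT TCG CAT GTA AAG CGA TGT — no ATG→stop ORF.
Frame 2: AGG TCG ATT CGC ATG TAA AGC GAT GTA — ATG at 14, stop TAA at 17 → 6 nt.
Frame 3: GGT CGA TTC GCA TGT AAA GCG ATG TAG — ATG at 24, stop TAG at 27 → 6 nt.
Longest: frame 2, positions 14–19, 6 nt = 2 codons = 1 aa. → 6 nucleotides.

6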